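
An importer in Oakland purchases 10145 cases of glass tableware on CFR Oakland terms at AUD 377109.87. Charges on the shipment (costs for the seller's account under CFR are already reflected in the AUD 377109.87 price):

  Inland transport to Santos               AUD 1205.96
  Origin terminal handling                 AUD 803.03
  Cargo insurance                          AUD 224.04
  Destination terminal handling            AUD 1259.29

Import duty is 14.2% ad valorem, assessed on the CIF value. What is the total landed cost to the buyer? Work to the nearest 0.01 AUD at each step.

Total landed cost: AUD 432174.62

CFR: the seller pays costs through ocean freight to the destination port, but not insurance.
Already in the invoice (seller's account under CFR): inland to port, origin terminal — exclude.
CIF value = CFR price + insurance = 377109.87 + 224.04 = 377333.91
Import duty = 377333.91 × 14.2% = 53581.42
Buyer bears: insurance 224.04 + destination terminal 1259.29 + duty 53581.42 = 55064.75
Landed cost = invoice 377109.87 + 55064.75 = 432174.62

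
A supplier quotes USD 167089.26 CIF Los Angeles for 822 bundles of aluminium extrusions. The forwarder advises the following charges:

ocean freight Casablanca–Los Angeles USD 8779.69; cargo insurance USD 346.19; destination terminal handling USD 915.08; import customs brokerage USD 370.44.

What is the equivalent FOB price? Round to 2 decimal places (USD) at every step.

Not relevant to the conversion: destination terminal, brokerage — on the buyer under both terms; not part of either seller's price.
From CIF to FOB, the seller no longer bears: freight, insurance.
FOB price = 167089.26 − 8779.69 − 346.19 = 157963.38

FOB price: USD 157963.38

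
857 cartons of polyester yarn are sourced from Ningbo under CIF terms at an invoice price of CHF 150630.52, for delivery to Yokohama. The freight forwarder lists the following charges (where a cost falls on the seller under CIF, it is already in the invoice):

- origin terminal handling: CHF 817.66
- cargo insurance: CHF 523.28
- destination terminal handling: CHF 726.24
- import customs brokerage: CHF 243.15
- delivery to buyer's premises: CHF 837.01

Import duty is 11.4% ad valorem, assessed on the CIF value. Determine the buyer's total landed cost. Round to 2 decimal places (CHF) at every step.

CIF: the seller pays costs through ocean freight and marine insurance to the destination port.
Already in the invoice (seller's account under CIF): origin terminal, insurance — exclude.
The CIF price already equals the CIF value: 150630.52
Import duty = 150630.52 × 11.4% = 17171.88
Buyer bears: destination terminal 726.24 + brokerage 243.15 + delivery 837.01 + duty 17171.88 = 18978.28
Landed cost = invoice 150630.52 + 18978.28 = 169608.80

Total landed cost: CHF 169608.80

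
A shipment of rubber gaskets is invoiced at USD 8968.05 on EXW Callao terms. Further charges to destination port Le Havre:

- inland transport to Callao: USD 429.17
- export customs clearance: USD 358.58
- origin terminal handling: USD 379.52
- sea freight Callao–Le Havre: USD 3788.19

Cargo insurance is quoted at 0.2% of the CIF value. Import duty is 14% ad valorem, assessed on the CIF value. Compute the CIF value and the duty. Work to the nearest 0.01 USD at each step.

CIF value: USD 13951.41; import duty: USD 1953.20

Let C be the CIF value. C = EXW price + pre-shipment costs + freight + 0.2% × C
C − 0.2% × C = 8968.05 + 429.17 + 358.58 + 379.52 + 3788.19
0.998 × C = 13923.51
C = 13923.51 / 0.998 = 13951.41
Insurance premium = 0.2% × 13951.41 = 27.90
Import duty = 13951.41 × 14% = 1953.20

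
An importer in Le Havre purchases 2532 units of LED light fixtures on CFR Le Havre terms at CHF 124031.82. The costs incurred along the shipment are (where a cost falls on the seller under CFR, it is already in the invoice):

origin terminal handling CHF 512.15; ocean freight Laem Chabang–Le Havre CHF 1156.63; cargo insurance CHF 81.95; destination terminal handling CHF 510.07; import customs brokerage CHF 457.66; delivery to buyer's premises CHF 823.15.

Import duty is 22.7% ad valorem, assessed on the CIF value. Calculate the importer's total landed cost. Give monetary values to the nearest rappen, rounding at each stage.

CFR: the seller pays costs through ocean freight to the destination port, but not insurance.
Already in the invoice (seller's account under CFR): origin terminal, freight — exclude.
CIF value = CFR price + insurance = 124031.82 + 81.95 = 124113.77
Import duty = 124113.77 × 22.7% = 28173.83
Buyer bears: insurance 81.95 + destination terminal 510.07 + brokerage 457.66 + delivery 823.15 + duty 28173.83 = 30046.66
Landed cost = invoice 124031.82 + 30046.66 = 154078.48

Total landed cost: CHF 154078.48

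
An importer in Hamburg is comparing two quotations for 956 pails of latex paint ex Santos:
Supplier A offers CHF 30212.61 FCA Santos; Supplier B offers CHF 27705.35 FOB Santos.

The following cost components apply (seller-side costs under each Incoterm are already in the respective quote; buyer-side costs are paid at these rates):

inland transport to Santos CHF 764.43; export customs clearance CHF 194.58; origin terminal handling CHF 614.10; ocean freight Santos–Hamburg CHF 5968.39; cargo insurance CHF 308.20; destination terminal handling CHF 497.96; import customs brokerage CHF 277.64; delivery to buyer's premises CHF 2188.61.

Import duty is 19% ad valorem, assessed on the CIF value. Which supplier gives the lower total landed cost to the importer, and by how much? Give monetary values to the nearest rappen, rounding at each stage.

Supplier B is cheaper by CHF 3714.42

Supplier A (FCA):
CIF value = FCA price + origin terminal + freight + insurance = 30212.61 + 614.10 + 5968.39 + 308.20 = 37103.30
Import duty = 37103.30 × 19% = 7049.63
Buyer bears (A): 614.10 + 5968.39 + 308.20 + 497.96 + 277.64 + 2188.61 = 9854.90
Landed cost (A) = invoice 30212.61 + 9854.90 + duty 7049.63 = 47117.14
Supplier B (FOB):
CIF value = FOB price + freight + insurance = 27705.35 + 5968.39 + 308.20 = 33981.94
Import duty = 33981.94 × 19% = 6456.57
Buyer bears (B): 5968.39 + 308.20 + 497.96 + 277.64 + 2188.61 = 9240.80
Landed cost (B) = invoice 27705.35 + 9240.80 + duty 6456.57 = 43402.72
Difference = |47117.14 − 43402.72| = 3714.42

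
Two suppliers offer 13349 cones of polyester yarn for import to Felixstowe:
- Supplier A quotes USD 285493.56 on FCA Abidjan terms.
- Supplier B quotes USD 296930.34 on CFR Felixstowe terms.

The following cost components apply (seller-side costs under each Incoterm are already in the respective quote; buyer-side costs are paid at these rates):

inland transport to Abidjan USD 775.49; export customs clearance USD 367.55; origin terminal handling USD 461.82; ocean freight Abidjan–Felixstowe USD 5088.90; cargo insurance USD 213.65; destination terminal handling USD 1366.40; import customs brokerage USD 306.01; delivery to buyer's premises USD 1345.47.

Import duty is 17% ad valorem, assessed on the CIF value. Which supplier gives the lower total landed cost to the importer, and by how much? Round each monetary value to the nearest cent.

Supplier A is cheaper by USD 6886.69

Supplier A (FCA):
CIF value = FCA price + origin terminal + freight + insurance = 285493.56 + 461.82 + 5088.90 + 213.65 = 291257.93
Import duty = 291257.93 × 17% = 49513.85
Buyer bears (A): 461.82 + 5088.90 + 213.65 + 1366.40 + 306.01 + 1345.47 = 8782.25
Landed cost (A) = invoice 285493.56 + 8782.25 + duty 49513.85 = 343789.66
Supplier B (CFR):
CIF value = CFR price + insurance = 296930.34 + 213.65 = 297143.99
Import duty = 297143.99 × 17% = 50514.48
Buyer bears (B): 213.65 + 1366.40 + 306.01 + 1345.47 = 3231.53
Landed cost (B) = invoice 296930.34 + 3231.53 + duty 50514.48 = 350676.35
Difference = |343789.66 − 350676.35| = 6886.69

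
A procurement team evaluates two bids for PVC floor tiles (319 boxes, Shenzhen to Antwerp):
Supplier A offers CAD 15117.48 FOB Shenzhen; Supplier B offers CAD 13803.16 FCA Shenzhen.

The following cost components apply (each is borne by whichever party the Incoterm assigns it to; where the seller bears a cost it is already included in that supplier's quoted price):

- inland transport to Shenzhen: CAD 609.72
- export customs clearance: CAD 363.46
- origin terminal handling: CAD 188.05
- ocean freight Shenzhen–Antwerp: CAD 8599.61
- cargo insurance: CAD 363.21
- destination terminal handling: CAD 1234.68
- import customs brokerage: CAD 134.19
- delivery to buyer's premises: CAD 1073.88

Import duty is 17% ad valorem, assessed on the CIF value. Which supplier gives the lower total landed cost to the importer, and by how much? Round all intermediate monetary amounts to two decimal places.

Supplier A (FOB):
CIF value = FOB price + freight + insurance = 15117.48 + 8599.61 + 363.21 = 24080.30
Import duty = 24080.30 × 17% = 4093.65
Buyer bears (A): 8599.61 + 363.21 + 1234.68 + 134.19 + 1073.88 = 11405.57
Landed cost (A) = invoice 15117.48 + 11405.57 + duty 4093.65 = 30616.70
Supplier B (FCA):
CIF value = FCA price + origin terminal + freight + insurance = 13803.16 + 188.05 + 8599.61 + 363.21 = 22954.03
Import duty = 22954.03 × 17% = 3902.19
Buyer bears (B): 188.05 + 8599.61 + 363.21 + 1234.68 + 134.19 + 1073.88 = 11593.62
Landed cost (B) = invoice 13803.16 + 11593.62 + duty 3902.19 = 29298.97
Difference = |30616.70 − 29298.97| = 1317.73

Supplier B is cheaper by CAD 1317.73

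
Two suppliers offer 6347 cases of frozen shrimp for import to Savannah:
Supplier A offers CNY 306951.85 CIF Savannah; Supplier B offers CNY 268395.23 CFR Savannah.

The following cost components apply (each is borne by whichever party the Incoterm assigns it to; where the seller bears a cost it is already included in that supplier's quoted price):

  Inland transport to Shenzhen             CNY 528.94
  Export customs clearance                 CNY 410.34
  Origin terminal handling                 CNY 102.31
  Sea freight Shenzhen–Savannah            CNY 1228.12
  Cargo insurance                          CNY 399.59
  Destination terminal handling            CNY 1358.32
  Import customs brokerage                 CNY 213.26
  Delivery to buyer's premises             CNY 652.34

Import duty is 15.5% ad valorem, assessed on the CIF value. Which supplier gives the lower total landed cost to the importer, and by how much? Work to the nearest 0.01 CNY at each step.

Supplier B is cheaper by CNY 44071.37

Supplier A (CIF):
The CIF price already equals the CIF value: 306951.85
Import duty = 306951.85 × 15.5% = 47577.54
Buyer bears (A): 1358.32 + 213.26 + 652.34 = 2223.92
Landed cost (A) = invoice 306951.85 + 2223.92 + duty 47577.54 = 356753.31
Supplier B (CFR):
CIF value = CFR price + insurance = 268395.23 + 399.59 = 268794.82
Import duty = 268794.82 × 15.5% = 41663.20
Buyer bears (B): 399.59 + 1358.32 + 213.26 + 652.34 = 2623.51
Landed cost (B) = invoice 268395.23 + 2623.51 + duty 41663.20 = 312681.94
Difference = |356753.31 − 312681.94| = 44071.37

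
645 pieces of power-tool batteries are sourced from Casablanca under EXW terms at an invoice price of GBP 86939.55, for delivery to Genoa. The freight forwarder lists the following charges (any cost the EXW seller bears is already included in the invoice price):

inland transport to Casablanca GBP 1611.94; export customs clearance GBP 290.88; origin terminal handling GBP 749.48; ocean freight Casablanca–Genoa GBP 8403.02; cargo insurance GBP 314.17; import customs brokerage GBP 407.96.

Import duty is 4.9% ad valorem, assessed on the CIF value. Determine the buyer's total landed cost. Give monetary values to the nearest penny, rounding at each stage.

Total landed cost: GBP 103534.14

EXW: the seller makes goods available at their premises; the buyer bears all onward costs.
CIF value = EXW price + inland to port + export clearance + origin terminal + freight + insurance = 86939.55 + 1611.94 + 290.88 + 749.48 + 8403.02 + 314.17 = 98309.04
Import duty = 98309.04 × 4.9% = 4817.14
Buyer bears: inland to port 1611.94 + export clearance 290.88 + origin terminal 749.48 + freight 8403.02 + insurance 314.17 + brokerage 407.96 + duty 4817.14 = 16594.59
Landed cost = invoice 86939.55 + 16594.59 = 103534.14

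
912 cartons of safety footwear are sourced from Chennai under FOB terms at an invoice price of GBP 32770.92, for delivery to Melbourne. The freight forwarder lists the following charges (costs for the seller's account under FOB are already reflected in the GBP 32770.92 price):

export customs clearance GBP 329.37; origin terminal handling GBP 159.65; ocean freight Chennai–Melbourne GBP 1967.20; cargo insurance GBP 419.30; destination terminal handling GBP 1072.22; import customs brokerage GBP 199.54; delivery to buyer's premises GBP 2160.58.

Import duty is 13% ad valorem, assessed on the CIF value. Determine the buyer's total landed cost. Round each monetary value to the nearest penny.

FOB: the seller bears costs until goods are on board at the origin port; the buyer bears freight, insurance and all costs thereafter.
Already in the invoice (seller's account under FOB): export clearance, origin terminal — exclude.
CIF value = FOB price + freight + insurance = 32770.92 + 1967.20 + 419.30 = 35157.42
Import duty = 35157.42 × 13% = 4570.46
Buyer bears: freight 1967.20 + insurance 419.30 + destination terminal 1072.22 + brokerage 199.54 + delivery 2160.58 + duty 4570.46 = 10389.30
Landed cost = invoice 32770.92 + 10389.30 = 43160.22

Total landed cost: GBP 43160.22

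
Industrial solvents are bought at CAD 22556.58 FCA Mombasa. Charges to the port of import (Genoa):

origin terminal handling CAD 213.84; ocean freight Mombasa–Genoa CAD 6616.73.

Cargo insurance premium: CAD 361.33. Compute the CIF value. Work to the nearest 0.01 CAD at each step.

CIF value: CAD 29748.48

CIF = FCA price + pre-shipment costs + freight + insurance
CIF = 22556.58 + 213.84 + 6616.73 + 361.33 = 29748.48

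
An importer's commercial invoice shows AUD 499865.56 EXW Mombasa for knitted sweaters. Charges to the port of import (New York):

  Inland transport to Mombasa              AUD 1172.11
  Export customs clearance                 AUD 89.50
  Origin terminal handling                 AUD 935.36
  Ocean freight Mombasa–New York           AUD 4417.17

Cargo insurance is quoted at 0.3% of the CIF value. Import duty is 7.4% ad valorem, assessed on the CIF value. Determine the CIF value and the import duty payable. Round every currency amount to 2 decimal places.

CIF value: AUD 508003.71; import duty: AUD 37592.27

Let C be the CIF value. C = EXW price + pre-shipment costs + freight + 0.3% × C
C − 0.3% × C = 499865.56 + 1172.11 + 89.50 + 935.36 + 4417.17
0.997 × C = 506479.70
C = 506479.70 / 0.997 = 508003.71
Insurance premium = 0.3% × 508003.71 = 1524.01
Import duty = 508003.71 × 7.4% = 37592.27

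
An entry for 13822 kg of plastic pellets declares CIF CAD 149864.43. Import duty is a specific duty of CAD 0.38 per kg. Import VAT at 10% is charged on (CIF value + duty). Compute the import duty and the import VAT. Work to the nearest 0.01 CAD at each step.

Import duty = 13822 × 0.38 = 5252.36
VAT base = CIF + duty = 149864.43 + 5252.36 = 155116.79
Import VAT = 155116.79 × 10% = 15511.68

Import duty: CAD 5252.36; import VAT: CAD 15511.68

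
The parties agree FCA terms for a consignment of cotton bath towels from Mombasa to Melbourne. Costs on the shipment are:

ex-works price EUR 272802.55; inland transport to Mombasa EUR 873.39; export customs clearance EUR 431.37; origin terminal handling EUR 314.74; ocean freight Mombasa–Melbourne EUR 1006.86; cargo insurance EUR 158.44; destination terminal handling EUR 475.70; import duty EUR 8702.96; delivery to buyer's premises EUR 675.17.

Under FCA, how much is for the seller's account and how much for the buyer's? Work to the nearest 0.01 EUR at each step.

FCA: the seller delivers export-cleared goods to the carrier; the buyer bears costs from that point.
Seller's account: goods 272802.55 + inland to port 873.39 + export clearance 431.37 = 274107.31
Buyer's account: origin terminal 314.74 + freight 1006.86 + insurance 158.44 + destination terminal 475.70 + duty 8702.96 + delivery 675.17 = 11333.87

Seller: EUR 274107.31; buyer: EUR 11333.87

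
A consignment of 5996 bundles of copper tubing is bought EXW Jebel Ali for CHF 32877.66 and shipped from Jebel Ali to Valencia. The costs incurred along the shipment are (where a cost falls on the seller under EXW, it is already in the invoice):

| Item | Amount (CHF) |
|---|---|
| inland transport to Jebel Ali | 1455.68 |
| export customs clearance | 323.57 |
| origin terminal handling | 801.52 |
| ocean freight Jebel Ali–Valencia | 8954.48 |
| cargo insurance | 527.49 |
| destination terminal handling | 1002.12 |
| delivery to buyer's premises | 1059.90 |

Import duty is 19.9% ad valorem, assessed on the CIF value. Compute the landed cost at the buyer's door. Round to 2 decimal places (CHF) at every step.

EXW: the seller makes goods available at their premises; the buyer bears all onward costs.
CIF value = EXW price + inland to port + export clearance + origin terminal + freight + insurance = 32877.66 + 1455.68 + 323.57 + 801.52 + 8954.48 + 527.49 = 44940.40
Import duty = 44940.40 × 19.9% = 8943.14
Buyer bears: inland to port 1455.68 + export clearance 323.57 + origin terminal 801.52 + freight 8954.48 + insurance 527.49 + destination terminal 1002.12 + delivery 1059.90 + duty 8943.14 = 23067.90
Landed cost = invoice 32877.66 + 23067.90 = 55945.56

Total landed cost: CHF 55945.56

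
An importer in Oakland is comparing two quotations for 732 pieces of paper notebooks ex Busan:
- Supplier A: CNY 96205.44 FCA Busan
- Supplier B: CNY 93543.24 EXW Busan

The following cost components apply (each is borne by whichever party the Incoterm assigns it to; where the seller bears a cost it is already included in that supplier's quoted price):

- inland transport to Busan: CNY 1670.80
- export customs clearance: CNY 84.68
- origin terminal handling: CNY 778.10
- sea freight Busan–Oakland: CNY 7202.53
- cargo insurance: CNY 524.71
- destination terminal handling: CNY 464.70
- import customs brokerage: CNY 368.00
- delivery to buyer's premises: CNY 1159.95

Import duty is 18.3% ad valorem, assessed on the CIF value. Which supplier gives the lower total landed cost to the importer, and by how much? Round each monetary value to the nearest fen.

Supplier B is cheaper by CNY 1072.65

Supplier A (FCA):
CIF value = FCA price + origin terminal + freight + insurance = 96205.44 + 778.10 + 7202.53 + 524.71 = 104710.78
Import duty = 104710.78 × 18.3% = 19162.07
Buyer bears (A): 778.10 + 7202.53 + 524.71 + 464.70 + 368.00 + 1159.95 = 10497.99
Landed cost (A) = invoice 96205.44 + 10497.99 + duty 19162.07 = 125865.50
Supplier B (EXW):
CIF value = EXW price + inland to port + export clearance + origin terminal + freight + insurance = 93543.24 + 1670.80 + 84.68 + 778.10 + 7202.53 + 524.71 = 103804.06
Import duty = 103804.06 × 18.3% = 18996.14
Buyer bears (B): 1670.80 + 84.68 + 778.10 + 7202.53 + 524.71 + 464.70 + 368.00 + 1159.95 = 12253.47
Landed cost (B) = invoice 93543.24 + 12253.47 + duty 18996.14 = 124792.85
Difference = |125865.50 − 124792.85| = 1072.65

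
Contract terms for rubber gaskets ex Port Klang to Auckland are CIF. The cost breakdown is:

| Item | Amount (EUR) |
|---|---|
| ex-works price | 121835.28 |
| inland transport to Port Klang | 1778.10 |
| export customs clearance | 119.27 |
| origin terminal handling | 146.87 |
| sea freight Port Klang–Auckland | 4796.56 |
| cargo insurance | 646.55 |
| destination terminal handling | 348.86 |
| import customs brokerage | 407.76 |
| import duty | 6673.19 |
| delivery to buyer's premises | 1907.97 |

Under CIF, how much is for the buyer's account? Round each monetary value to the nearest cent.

CIF: the seller pays costs through ocean freight and marine insurance to the destination port.
Seller's account: goods 121835.28 + inland to port 1778.10 + export clearance 119.27 + origin terminal 146.87 + freight 4796.56 + insurance 646.55 = 129322.63
Buyer's account: destination terminal 348.86 + brokerage 407.76 + duty 6673.19 + delivery 1907.97 = 9337.78

Buyer's account: EUR 9337.78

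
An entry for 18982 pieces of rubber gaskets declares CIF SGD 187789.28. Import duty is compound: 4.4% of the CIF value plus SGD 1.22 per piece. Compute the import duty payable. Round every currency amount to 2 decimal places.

Ad valorem component: 187789.28 × 4.4% = 8262.73
Specific component: 18982 × 1.22 = 23158.04
Import duty = 8262.73 + 23158.04 = 31420.77

Import duty: SGD 31420.77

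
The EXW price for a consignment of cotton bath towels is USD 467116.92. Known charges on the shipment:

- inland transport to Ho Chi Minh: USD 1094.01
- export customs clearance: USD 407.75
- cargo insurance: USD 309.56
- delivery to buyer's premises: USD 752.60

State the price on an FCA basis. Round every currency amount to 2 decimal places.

FCA price: USD 468618.68

Not relevant to the conversion: insurance, delivery — on the buyer under both terms; not part of either seller's price.
From EXW to FCA, the seller additionally bears: inland to port, export clearance.
FCA price = 467116.92 + 1094.01 + 407.75 = 468618.68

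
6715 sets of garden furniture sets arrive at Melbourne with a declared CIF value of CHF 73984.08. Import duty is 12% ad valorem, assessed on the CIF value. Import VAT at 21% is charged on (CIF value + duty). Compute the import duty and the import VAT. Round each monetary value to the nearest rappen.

Import duty = 73984.08 × 12% = 8878.09
VAT base = CIF + duty = 73984.08 + 8878.09 = 82862.17
Import VAT = 82862.17 × 21% = 17401.06

Import duty: CHF 8878.09; import VAT: CHF 17401.06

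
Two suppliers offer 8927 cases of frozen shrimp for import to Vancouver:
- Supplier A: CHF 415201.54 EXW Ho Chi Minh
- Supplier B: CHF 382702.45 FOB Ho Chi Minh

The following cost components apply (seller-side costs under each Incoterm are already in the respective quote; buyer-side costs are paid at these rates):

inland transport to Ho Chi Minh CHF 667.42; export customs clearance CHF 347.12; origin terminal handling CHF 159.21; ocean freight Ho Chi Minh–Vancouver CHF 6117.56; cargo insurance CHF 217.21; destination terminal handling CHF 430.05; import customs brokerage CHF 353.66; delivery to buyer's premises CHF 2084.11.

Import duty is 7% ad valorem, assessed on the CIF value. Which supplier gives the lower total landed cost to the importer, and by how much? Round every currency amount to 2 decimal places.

Supplier A (EXW):
CIF value = EXW price + inland to port + export clearance + origin terminal + freight + insurance = 415201.54 + 667.42 + 347.12 + 159.21 + 6117.56 + 217.21 = 422710.06
Import duty = 422710.06 × 7% = 29589.70
Buyer bears (A): 667.42 + 347.12 + 159.21 + 6117.56 + 217.21 + 430.05 + 353.66 + 2084.11 = 10376.34
Landed cost (A) = invoice 415201.54 + 10376.34 + duty 29589.70 = 455167.58
Supplier B (FOB):
CIF value = FOB price + freight + insurance = 382702.45 + 6117.56 + 217.21 = 389037.22
Import duty = 389037.22 × 7% = 27232.61
Buyer bears (B): 6117.56 + 217.21 + 430.05 + 353.66 + 2084.11 = 9202.59
Landed cost (B) = invoice 382702.45 + 9202.59 + duty 27232.61 = 419137.65
Difference = |455167.58 − 419137.65| = 36029.93

Supplier B is cheaper by CHF 36029.93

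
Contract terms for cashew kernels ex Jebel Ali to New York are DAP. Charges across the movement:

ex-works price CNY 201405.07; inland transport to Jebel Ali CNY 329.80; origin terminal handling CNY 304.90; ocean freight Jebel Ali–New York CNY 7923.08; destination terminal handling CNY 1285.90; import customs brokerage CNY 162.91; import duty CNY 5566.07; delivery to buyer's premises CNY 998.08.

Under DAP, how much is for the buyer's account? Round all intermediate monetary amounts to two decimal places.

Buyer's account: CNY 5728.98

DAP: the seller bears all costs to the named destination except import duty and clearance.
Seller's account: goods 201405.07 + inland to port 329.80 + origin terminal 304.90 + freight 7923.08 + destination terminal 1285.90 + delivery 998.08 = 212246.83
Buyer's account: brokerage 162.91 + duty 5566.07 = 5728.98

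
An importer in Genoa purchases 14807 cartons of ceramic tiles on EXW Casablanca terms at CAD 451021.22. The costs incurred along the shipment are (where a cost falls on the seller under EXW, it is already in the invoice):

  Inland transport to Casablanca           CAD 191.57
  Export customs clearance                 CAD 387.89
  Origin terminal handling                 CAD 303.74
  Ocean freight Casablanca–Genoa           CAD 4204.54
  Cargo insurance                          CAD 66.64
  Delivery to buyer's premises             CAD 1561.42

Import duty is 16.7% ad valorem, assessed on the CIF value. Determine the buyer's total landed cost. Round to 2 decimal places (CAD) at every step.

Total landed cost: CAD 533918.35

EXW: the seller makes goods available at their premises; the buyer bears all onward costs.
CIF value = EXW price + inland to port + export clearance + origin terminal + freight + insurance = 451021.22 + 191.57 + 387.89 + 303.74 + 4204.54 + 66.64 = 456175.60
Import duty = 456175.60 × 16.7% = 76181.33
Buyer bears: inland to port 191.57 + export clearance 387.89 + origin terminal 303.74 + freight 4204.54 + insurance 66.64 + delivery 1561.42 + duty 76181.33 = 82897.13
Landed cost = invoice 451021.22 + 82897.13 = 533918.35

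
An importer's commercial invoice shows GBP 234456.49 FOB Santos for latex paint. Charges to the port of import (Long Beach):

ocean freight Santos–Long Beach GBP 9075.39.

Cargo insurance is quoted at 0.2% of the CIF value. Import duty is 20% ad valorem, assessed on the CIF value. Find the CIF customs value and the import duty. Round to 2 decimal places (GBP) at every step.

CIF value: GBP 244019.92; import duty: GBP 48803.98

Let C be the CIF value. C = FOB price + freight + 0.2% × C
C − 0.2% × C = 234456.49 + 9075.39
0.998 × C = 243531.88
C = 243531.88 / 0.998 = 244019.92
Insurance premium = 0.2% × 244019.92 = 488.04
Import duty = 244019.92 × 20% = 48803.98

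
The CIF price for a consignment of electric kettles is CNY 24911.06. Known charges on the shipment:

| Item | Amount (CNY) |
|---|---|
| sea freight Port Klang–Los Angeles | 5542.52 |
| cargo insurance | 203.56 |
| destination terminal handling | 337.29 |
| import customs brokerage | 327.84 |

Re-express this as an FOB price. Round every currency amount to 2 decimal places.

FOB price: CNY 19164.98

Not relevant to the conversion: destination terminal, brokerage — on the buyer under both terms; not part of either seller's price.
From CIF to FOB, the seller no longer bears: freight, insurance.
FOB price = 24911.06 − 5542.52 − 203.56 = 19164.98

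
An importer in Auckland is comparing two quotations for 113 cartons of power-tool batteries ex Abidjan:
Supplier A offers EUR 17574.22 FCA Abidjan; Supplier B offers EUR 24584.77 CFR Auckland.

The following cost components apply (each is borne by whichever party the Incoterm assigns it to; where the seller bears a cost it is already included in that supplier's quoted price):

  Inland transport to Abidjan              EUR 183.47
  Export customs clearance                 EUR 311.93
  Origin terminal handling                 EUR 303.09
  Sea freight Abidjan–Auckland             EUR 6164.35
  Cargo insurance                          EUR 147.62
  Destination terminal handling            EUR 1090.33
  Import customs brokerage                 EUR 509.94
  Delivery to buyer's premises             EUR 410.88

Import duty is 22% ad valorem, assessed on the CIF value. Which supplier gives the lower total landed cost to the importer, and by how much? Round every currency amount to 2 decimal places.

Supplier A is cheaper by EUR 662.60

Supplier A (FCA):
CIF value = FCA price + origin terminal + freight + insurance = 17574.22 + 303.09 + 6164.35 + 147.62 = 24189.28
Import duty = 24189.28 × 22% = 5321.64
Buyer bears (A): 303.09 + 6164.35 + 147.62 + 1090.33 + 509.94 + 410.88 = 8626.21
Landed cost (A) = invoice 17574.22 + 8626.21 + duty 5321.64 = 31522.07
Supplier B (CFR):
CIF value = CFR price + insurance = 24584.77 + 147.62 = 24732.39
Import duty = 24732.39 × 22% = 5441.13
Buyer bears (B): 147.62 + 1090.33 + 509.94 + 410.88 = 2158.77
Landed cost (B) = invoice 24584.77 + 2158.77 + duty 5441.13 = 32184.67
Difference = |31522.07 − 32184.67| = 662.60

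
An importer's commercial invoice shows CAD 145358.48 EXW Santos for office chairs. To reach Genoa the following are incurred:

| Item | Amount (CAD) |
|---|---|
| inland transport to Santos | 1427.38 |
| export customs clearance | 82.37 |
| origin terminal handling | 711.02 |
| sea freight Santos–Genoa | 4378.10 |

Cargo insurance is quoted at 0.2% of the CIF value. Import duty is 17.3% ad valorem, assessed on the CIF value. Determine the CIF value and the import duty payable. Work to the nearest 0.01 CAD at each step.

CIF value: CAD 152261.87; import duty: CAD 26341.30

Let C be the CIF value. C = EXW price + pre-shipment costs + freight + 0.2% × C
C − 0.2% × C = 145358.48 + 1427.38 + 82.37 + 711.02 + 4378.10
0.998 × C = 151957.35
C = 151957.35 / 0.998 = 152261.87
Insurance premium = 0.2% × 152261.87 = 304.52
Import duty = 152261.87 × 17.3% = 26341.30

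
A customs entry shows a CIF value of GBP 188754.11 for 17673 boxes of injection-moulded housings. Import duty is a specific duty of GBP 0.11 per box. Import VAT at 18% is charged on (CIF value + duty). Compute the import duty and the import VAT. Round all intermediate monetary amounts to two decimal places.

Import duty: GBP 1944.03; import VAT: GBP 34325.67

Import duty = 17673 × 0.11 = 1944.03
VAT base = CIF + duty = 188754.11 + 1944.03 = 190698.14
Import VAT = 190698.14 × 18% = 34325.67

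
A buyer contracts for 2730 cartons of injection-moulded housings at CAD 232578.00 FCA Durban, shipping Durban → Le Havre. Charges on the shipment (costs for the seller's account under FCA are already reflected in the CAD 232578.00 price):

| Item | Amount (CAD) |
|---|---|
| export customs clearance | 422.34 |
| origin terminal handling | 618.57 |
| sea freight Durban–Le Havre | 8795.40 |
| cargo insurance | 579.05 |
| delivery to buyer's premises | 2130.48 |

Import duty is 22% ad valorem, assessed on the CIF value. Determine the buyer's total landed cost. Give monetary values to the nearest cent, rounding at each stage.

Total landed cost: CAD 298067.12

FCA: the seller delivers export-cleared goods to the carrier; the buyer bears costs from that point.
Already in the invoice (seller's account under FCA): export clearance — exclude.
CIF value = FCA price + origin terminal + freight + insurance = 232578.00 + 618.57 + 8795.40 + 579.05 = 242571.02
Import duty = 242571.02 × 22% = 53365.62
Buyer bears: origin terminal 618.57 + freight 8795.40 + insurance 579.05 + delivery 2130.48 + duty 53365.62 = 65489.12
Landed cost = invoice 232578.00 + 65489.12 = 298067.12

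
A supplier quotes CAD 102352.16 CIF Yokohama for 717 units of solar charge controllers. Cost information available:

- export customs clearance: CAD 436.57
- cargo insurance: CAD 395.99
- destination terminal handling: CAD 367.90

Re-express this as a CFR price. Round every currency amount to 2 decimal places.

Not relevant to the conversion: export clearance — on the seller under both CIF and CFR; already in the CIF price and stays in the CFR price. destination terminal — on the buyer under both terms; not part of either seller's price.
From CIF to CFR, the seller no longer bears: insurance.
CFR price = 102352.16 − 395.99 = 101956.17

CFR price: CAD 101956.17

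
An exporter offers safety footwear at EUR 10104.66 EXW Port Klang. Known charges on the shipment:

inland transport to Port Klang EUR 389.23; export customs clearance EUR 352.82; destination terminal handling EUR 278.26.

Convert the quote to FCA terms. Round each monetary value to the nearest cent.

Not relevant to the conversion: destination terminal — on the buyer under both terms; not part of either seller's price.
From EXW to FCA, the seller additionally bears: inland to port, export clearance.
FCA price = 10104.66 + 389.23 + 352.82 = 10846.71

FCA price: EUR 10846.71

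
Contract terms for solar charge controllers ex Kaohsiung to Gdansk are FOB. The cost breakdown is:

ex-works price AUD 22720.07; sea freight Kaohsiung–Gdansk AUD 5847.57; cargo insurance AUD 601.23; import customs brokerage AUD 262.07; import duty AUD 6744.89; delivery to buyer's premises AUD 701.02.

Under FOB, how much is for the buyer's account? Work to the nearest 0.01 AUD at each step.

Buyer's account: AUD 14156.78

FOB: the seller bears costs until goods are on board at the origin port; the buyer bears freight, insurance and all costs thereafter.
Seller's account: goods 22720.07 = 22720.07
Buyer's account: freight 5847.57 + insurance 601.23 + brokerage 262.07 + duty 6744.89 + delivery 701.02 = 14156.78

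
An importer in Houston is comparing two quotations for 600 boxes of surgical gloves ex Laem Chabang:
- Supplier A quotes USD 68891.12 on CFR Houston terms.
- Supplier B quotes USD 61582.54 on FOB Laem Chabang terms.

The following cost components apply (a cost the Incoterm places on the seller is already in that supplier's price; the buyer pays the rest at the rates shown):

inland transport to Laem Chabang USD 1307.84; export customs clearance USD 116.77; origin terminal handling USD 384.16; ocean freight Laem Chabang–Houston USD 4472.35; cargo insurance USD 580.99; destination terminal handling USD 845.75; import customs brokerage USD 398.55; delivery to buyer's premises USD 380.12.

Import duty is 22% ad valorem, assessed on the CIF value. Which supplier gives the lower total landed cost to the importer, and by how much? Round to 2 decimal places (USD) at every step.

Supplier B is cheaper by USD 3460.20

Supplier A (CFR):
CIF value = CFR price + insurance = 68891.12 + 580.99 = 69472.11
Import duty = 69472.11 × 22% = 15283.86
Buyer bears (A): 580.99 + 845.75 + 398.55 + 380.12 = 2205.41
Landed cost (A) = invoice 68891.12 + 2205.41 + duty 15283.86 = 86380.39
Supplier B (FOB):
CIF value = FOB price + freight + insurance = 61582.54 + 4472.35 + 580.99 = 66635.88
Import duty = 66635.88 × 22% = 14659.89
Buyer bears (B): 4472.35 + 580.99 + 845.75 + 398.55 + 380.12 = 6677.76
Landed cost (B) = invoice 61582.54 + 6677.76 + duty 14659.89 = 82920.19
Difference = |86380.39 − 82920.19| = 3460.20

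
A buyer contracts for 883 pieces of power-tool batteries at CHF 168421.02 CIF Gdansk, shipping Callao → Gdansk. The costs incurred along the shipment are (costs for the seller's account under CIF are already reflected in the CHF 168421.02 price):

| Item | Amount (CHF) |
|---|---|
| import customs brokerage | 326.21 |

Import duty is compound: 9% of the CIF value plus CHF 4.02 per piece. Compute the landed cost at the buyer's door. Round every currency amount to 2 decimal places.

Total landed cost: CHF 187454.78

CIF: the seller pays costs through ocean freight and marine insurance to the destination port.
The CIF price already equals the CIF value: 168421.02
Ad valorem component: 168421.02 × 9% = 15157.89
Specific component: 883 × 4.02 = 3549.66
Import duty = 15157.89 + 3549.66 = 18707.55
Buyer bears: brokerage 326.21 + duty 18707.55 = 19033.76
Landed cost = invoice 168421.02 + 19033.76 = 187454.78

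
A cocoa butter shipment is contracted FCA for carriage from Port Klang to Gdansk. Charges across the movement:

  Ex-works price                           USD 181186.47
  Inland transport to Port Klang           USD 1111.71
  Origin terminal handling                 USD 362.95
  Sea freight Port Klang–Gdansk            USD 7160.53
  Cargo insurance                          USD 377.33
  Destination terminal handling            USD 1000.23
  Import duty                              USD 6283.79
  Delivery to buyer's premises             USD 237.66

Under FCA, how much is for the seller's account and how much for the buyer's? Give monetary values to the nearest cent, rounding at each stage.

Seller: USD 182298.18; buyer: USD 15422.49

FCA: the seller delivers export-cleared goods to the carrier; the buyer bears costs from that point.
Seller's account: goods 181186.47 + inland to port 1111.71 = 182298.18
Buyer's account: origin terminal 362.95 + freight 7160.53 + insurance 377.33 + destination terminal 1000.23 + duty 6283.79 + delivery 237.66 = 15422.49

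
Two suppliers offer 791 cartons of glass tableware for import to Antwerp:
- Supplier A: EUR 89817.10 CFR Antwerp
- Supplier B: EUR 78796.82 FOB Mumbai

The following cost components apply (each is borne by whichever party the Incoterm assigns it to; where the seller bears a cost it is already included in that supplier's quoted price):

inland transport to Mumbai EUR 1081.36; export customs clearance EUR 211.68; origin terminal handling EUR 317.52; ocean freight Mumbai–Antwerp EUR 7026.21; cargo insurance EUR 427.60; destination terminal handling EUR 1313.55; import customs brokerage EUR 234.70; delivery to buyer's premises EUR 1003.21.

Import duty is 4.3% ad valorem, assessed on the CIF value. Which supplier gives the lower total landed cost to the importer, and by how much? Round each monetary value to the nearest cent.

Supplier A (CFR):
CIF value = CFR price + insurance = 89817.10 + 427.60 = 90244.70
Import duty = 90244.70 × 4.3% = 3880.52
Buyer bears (A): 427.60 + 1313.55 + 234.70 + 1003.21 = 2979.06
Landed cost (A) = invoice 89817.10 + 2979.06 + duty 3880.52 = 96676.68
Supplier B (FOB):
CIF value = FOB price + freight + insurance = 78796.82 + 7026.21 + 427.60 = 86250.63
Import duty = 86250.63 × 4.3% = 3708.78
Buyer bears (B): 7026.21 + 427.60 + 1313.55 + 234.70 + 1003.21 = 10005.27
Landed cost (B) = invoice 78796.82 + 10005.27 + duty 3708.78 = 92510.87
Difference = |96676.68 − 92510.87| = 4165.81

Supplier B is cheaper by EUR 4165.81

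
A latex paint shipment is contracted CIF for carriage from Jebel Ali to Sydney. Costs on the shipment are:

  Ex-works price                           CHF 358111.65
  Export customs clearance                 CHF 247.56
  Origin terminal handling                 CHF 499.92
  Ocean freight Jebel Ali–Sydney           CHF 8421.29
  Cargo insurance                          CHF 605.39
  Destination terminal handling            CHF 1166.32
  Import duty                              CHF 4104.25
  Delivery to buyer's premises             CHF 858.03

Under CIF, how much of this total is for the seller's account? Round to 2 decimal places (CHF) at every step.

CIF: the seller pays costs through ocean freight and marine insurance to the destination port.
Seller's account: goods 358111.65 + export clearance 247.56 + origin terminal 499.92 + freight 8421.29 + insurance 605.39 = 367885.81
Buyer's account: destination terminal 1166.32 + duty 4104.25 + delivery 858.03 = 6128.60

Seller's account: CHF 367885.81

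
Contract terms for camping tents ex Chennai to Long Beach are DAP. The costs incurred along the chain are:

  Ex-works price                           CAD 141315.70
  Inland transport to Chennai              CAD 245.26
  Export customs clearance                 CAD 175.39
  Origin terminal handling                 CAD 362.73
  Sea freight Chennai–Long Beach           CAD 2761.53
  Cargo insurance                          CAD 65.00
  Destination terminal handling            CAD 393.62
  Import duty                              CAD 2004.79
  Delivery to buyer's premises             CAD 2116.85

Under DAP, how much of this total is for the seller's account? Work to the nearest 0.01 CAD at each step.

Seller's account: CAD 147436.08

DAP: the seller bears all costs to the named destination except import duty and clearance.
Seller's account: goods 141315.70 + inland to port 245.26 + export clearance 175.39 + origin terminal 362.73 + freight 2761.53 + insurance 65.00 + destination terminal 393.62 + delivery 2116.85 = 147436.08
Buyer's account: duty 2004.79 = 2004.79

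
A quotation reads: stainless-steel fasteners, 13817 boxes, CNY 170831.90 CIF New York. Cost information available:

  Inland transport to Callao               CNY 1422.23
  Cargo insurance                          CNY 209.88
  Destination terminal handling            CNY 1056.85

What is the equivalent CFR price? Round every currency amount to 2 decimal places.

CFR price: CNY 170622.02

Not relevant to the conversion: inland to port — on the seller under both CIF and CFR; already in the CIF price and stays in the CFR price. destination terminal — on the buyer under both terms; not part of either seller's price.
From CIF to CFR, the seller no longer bears: insurance.
CFR price = 170831.90 − 209.88 = 170622.02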